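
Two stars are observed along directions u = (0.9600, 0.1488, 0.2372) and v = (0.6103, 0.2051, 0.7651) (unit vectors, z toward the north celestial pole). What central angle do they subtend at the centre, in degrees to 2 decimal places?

u·v = 0.7979; |u| = 1.0000, |v| = 1.0000.
cos θ = (u·v)/(|u||v|) = 0.7979, so θ = 37.07°.

37.07°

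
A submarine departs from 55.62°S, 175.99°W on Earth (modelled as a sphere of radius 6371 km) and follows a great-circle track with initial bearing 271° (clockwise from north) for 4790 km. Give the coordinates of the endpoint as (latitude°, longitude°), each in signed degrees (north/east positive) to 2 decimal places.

Angular distance δ = d/R = 4790/6371 = 0.75184 rad; initial bearing θ = 4.7298 rad.
sin φ₂ = sin φ₁ cos δ + cos φ₁ sin δ cos θ = (-0.8253)(0.7304) + (0.5647)(0.6830)(0.0175) = -0.5961, so φ₂ = -36.59°.
Δλ = atan2(sin θ sin δ cos φ₁, cos δ − sin φ₁ sin φ₂) = atan2(-0.3856, 0.2385) = -58.267°.
λ₂ = -175.990° − 58.267° = -234.26° → 125.74° after wrapping to (−180°, 180°].

-36.59°, 125.74°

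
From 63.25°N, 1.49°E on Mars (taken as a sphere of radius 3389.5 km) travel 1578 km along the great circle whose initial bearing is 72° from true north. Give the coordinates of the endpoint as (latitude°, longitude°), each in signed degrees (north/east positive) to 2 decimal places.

59.36°, 58.39°

Angular distance δ = d/R = 1578/3389.5 = 0.46556 rad; initial bearing θ = 1.2566 rad.
sin φ₂ = sin φ₁ cos δ + cos φ₁ sin δ cos θ = (0.8930)(0.8936) + (0.4501)(0.4489)(0.3090) = 0.8604, so φ₂ = 59.36°.
Δλ = atan2(sin θ sin δ cos φ₁, cos δ − sin φ₁ sin φ₂) = atan2(0.1922, 0.1253) = 56.901°.
λ₂ = 1.490° + 56.901° = 58.39°.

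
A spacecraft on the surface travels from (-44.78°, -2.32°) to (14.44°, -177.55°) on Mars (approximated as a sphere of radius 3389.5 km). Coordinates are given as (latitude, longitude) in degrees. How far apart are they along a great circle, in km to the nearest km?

Let φ₁ = -0.7816 rad, φ₂ = 0.2520 rad, and Δλ = -3.0583 rad.
cos c = sin φ₁ sin φ₂ + cos φ₁ cos φ₂ cos Δλ = (-0.7044)(0.2494) + (0.7098)(0.9684)(-0.9965) = -0.86066,
so c = arccos(-0.86066) = 2.60737 rad.
Distance = R·c = 3389.5 × 2.6074 ≈ 8838 km.

8838 km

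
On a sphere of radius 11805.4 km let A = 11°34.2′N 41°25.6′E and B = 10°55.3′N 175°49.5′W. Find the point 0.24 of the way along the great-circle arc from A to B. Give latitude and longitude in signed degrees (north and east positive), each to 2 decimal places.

The central angle between A and B is δ = 2.3857 rad.
With f = 0.24, the slerp weights are sin((1−f)δ)/sin δ = 1.4153 and sin(fδ)/sin δ = 0.7899.
Weighted sum of the unit vectors: (1.4153)·(0.7346,0.6482,0.2006) + (0.7899)·(-0.9793,-0.0715,0.1895) = (0.2661, 0.8610, 0.4335).
Converting back: φ = atan2(z, √(x²+y²)) = 25.69°, λ = atan2(y, x) = 72.82°.

25.69°, 72.82°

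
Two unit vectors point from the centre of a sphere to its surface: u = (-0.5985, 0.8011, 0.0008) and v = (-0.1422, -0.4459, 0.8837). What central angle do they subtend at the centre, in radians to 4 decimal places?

1.8456 rad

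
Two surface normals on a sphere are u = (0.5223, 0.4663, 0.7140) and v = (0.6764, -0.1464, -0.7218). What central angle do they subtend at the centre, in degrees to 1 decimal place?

103.3°

u·v = -0.2303; |u| = 1.0000, |v| = 1.0000.
cos θ = (u·v)/(|u||v|) = -0.2304, so θ = 103.3°.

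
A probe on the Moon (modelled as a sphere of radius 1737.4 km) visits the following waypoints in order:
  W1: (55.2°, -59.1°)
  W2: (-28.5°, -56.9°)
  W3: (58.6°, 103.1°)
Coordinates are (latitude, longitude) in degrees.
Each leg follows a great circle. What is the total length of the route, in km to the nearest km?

Leg W1→W2: central angle 1.4612 rad, distance 2538.7 km.
Leg W2→W3: central angle 2.5636 rad, distance 4453.9 km.
Total: 2538.7 + 4453.9 ≈ 6993 km.

6993 km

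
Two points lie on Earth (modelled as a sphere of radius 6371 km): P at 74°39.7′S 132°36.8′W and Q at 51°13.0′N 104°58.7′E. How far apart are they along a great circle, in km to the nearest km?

16368 km

With latitudes φ₁ = -74.662°, φ₂ = 51.217° and longitude difference Δλ = -122.408°:
cos c = sin φ₁ sin φ₂ + cos φ₁ cos φ₂ cos Δλ = (-0.9644)(0.7795) + (0.2645)(0.6264)(-0.5359) = -0.84055,
so c = arccos(-0.84055) = 2.56910 rad.
Distance = R·c = 6371 × 2.5691 ≈ 16368 km.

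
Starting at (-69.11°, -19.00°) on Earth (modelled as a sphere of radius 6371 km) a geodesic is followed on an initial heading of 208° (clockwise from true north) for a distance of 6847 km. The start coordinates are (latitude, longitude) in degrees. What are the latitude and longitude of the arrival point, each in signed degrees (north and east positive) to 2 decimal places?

-46.19°, -162.39°

Angular distance δ = d/R = 6847/6371 = 1.07471 rad; initial bearing θ = 3.6303 rad.
sin φ₂ = sin φ₁ cos δ + cos φ₁ sin δ cos θ = (-0.9343)(0.4760) + (0.3566)(0.8795)(-0.8829) = -0.7216, so φ₂ = -46.19°.
Δλ = atan2(sin θ sin δ cos φ₁, cos δ − sin φ₁ sin φ₂) = atan2(-0.1472, -0.1982) = -143.390°.
λ₂ = -19.000° − 143.390° = -162.39°.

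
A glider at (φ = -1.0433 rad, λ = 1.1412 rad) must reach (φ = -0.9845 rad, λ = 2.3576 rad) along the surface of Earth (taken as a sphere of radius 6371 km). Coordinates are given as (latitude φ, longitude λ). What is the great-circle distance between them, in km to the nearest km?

With latitudes φ₁ = -59.777°, φ₂ = -56.408° and longitude difference Δλ = 69.695°:
cos c = sin φ₁ sin φ₂ + cos φ₁ cos φ₂ cos Δλ = (-0.8641)(-0.8330) + (0.5034)(0.5533)(0.3470) = 0.81641,
so c = arccos(0.81641) = 0.61562 rad.
Distance = R·c = 6371 × 0.6156 ≈ 3922 km.

3922 km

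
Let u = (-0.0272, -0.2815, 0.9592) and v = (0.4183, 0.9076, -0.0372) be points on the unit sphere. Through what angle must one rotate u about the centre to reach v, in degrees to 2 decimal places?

107.61°

u·v = -0.3025; |u| = 1.0000, |v| = 1.0000.
cos θ = (u·v)/(|u||v|) = -0.3025, so θ = 107.61°.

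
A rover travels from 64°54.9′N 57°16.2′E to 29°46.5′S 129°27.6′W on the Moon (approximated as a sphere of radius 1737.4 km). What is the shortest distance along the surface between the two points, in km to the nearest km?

4385 km

With latitudes φ₁ = 64.915°, φ₂ = -29.775° and longitude difference Δλ = 173.270°:
Haversine: a = sin²(Δφ/2) + cos φ₁ cos φ₂ sin²(Δλ/2) = 0.5409 + (0.4240)(0.8680)(0.9966) = 0.90761.
Central angle c = 2·arcsin(√a) = 2.52389 rad.
Distance = R·c = 1737.4 × 2.5239 ≈ 4385 km.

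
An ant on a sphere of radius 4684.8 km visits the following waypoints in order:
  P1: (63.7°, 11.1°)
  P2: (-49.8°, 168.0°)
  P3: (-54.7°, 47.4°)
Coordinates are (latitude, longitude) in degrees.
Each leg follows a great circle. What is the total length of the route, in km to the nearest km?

Leg P1→P2: central angle 2.8170 rad, distance 13197.2 km.
Leg P2→P3: central angle 1.1224 rad, distance 5258.3 km.
Total: 13197.2 + 5258.3 ≈ 18456 km.

18456 km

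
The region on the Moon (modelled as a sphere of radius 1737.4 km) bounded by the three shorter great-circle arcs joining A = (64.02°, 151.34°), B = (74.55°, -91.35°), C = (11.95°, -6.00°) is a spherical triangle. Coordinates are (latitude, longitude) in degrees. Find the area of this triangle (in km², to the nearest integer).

Side lengths (central angles): a = 1.3483, b = 1.7817, c = 0.6216 rad; semiperimeter s = 1.8758.
By l'Huilier's theorem, tan(E/4) = √[tan(s/2) tan((s−a)/2) tan((s−b)/2) tan((s−c)/2)], giving spherical excess E = 0.4465 rad.
Area = E·R² = 0.4465 × (1737.4)² ≈ 1347645 km².

1347645 km²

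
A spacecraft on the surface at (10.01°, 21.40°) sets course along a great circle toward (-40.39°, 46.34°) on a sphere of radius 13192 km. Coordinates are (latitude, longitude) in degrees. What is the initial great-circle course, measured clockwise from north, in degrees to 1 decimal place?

Δλ = 24.940° = 0.4353 rad.
y = sin Δλ · cos φ₂ = (0.4217)(0.7617) = 0.3212
x = cos φ₁ sin φ₂ − sin φ₁ cos φ₂ cos Δλ = (0.9848)(-0.6480) − (0.1738)(0.7617)(0.9067) = -0.7582
θ = atan2(y, x) = 157.04°, so the bearing is 157.0°.

157.0°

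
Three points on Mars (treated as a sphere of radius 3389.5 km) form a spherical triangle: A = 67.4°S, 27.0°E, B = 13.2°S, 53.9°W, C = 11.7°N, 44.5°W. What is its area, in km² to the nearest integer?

3267603 km²

Side lengths (central angles): a = 0.4641, b = 1.6387, c = 1.2974 rad; semiperimeter s = 1.7001.
By l'Huilier's theorem, tan(E/4) = √[tan(s/2) tan((s−a)/2) tan((s−b)/2) tan((s−c)/2)], giving spherical excess E = 0.2844 rad.
Area = E·R² = 0.2844 × (3389.5)² ≈ 3267603 km².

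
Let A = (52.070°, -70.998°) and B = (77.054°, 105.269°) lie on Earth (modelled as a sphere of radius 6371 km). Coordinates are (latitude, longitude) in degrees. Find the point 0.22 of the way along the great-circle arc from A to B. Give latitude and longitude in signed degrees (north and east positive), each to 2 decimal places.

The central angle between A and B is δ = 0.8876 rad.
With f = 0.22, the slerp weights are sin((1−f)δ)/sin δ = 0.8231 and sin(fδ)/sin δ = 0.2502.
Weighted sum of the unit vectors: (0.8231)·(0.2001,-0.5812,0.7888) + (0.2502)·(-0.0590,0.2161,0.9746) = (0.1500, -0.4243, 0.8930).
Converting back: φ = atan2(z, √(x²+y²)) = 63.26°, λ = atan2(y, x) = -70.53°.

63.26°, -70.53°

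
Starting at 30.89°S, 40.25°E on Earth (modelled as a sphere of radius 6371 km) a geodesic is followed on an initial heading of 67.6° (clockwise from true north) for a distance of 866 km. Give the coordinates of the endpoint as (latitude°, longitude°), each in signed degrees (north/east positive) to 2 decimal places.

-27.67°, 48.38°

Angular distance δ = d/R = 866/6371 = 0.13593 rad; initial bearing θ = 1.1798 rad.
sin φ₂ = sin φ₁ cos δ + cos φ₁ sin δ cos θ = (-0.5134)(0.9908) + (0.8582)(0.1355)(0.3811) = -0.4643, so φ₂ = -27.67°.
Δλ = atan2(sin θ sin δ cos φ₁, cos δ − sin φ₁ sin φ₂) = atan2(0.1075, 0.7524) = 8.132°.
λ₂ = 40.250° + 8.132° = 48.38°.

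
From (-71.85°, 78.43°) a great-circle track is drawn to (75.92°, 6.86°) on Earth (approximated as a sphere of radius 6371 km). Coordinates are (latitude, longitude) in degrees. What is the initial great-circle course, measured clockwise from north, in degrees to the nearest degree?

328°

Δλ = -71.570° = -1.2491 rad.
y = sin Δλ · cos φ₂ = (-0.9487)(0.2433) = -0.2308
x = cos φ₁ sin φ₂ − sin φ₁ cos φ₂ cos Δλ = (0.3115)(0.9700) − (-0.9502)(0.2433)(0.3161) = 0.3752
θ = atan2(y, x) = -31.60°; adding 360° gives 328°.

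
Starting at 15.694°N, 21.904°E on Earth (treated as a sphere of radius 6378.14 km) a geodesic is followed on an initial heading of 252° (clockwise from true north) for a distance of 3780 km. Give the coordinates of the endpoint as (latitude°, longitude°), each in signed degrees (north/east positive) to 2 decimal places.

3.34°, -10.25°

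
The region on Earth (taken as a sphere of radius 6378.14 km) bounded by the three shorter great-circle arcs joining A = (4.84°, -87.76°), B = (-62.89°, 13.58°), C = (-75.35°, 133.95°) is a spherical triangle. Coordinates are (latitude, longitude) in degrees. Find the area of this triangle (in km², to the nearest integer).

Side lengths (central angles): a = 0.6386, b = 1.8439, c = 1.7359 rad; semiperimeter s = 2.1092.
By l'Huilier's theorem, tan(E/4) = √[tan(s/2) tan((s−a)/2) tan((s−b)/2) tan((s−c)/2)], giving spherical excess E = 0.7912 rad.
Area = E·R² = 0.7912 × (6378.14)² ≈ 32185597 km².

32185597 km²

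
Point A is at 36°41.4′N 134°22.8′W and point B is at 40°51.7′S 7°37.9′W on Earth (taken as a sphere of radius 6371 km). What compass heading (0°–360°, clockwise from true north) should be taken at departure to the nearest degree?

Δλ = 126.748° = 2.2122 rad.
y = sin Δλ · cos φ₂ = (0.8013)(0.7563) = 0.6060
x = cos φ₁ sin φ₂ − sin φ₁ cos φ₂ cos Δλ = (0.8019)(-0.6542) − (0.5975)(0.7563)(-0.5983) = -0.2543
θ = atan2(y, x) = 112.76°, so the bearing is 113°.

113°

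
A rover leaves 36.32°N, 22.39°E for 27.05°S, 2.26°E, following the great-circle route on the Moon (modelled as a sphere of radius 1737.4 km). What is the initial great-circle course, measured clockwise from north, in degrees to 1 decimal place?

199.6°

With φ₁ = 0.6339, φ₂ = -0.4721, Δλ = -0.3513 rad, the forward-azimuth formula gives
θ = atan2( sin Δλ cos φ₂ , cos φ₁ sin φ₂ − sin φ₁ cos φ₂ cos Δλ ) = atan2(-0.3065, -0.8617) = -160.42°.
Adding 360° brings this into [0°, 360°): 199.6°.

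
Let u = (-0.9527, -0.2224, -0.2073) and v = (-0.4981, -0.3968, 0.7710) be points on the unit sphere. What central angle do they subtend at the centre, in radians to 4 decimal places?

u·v = 0.4030; |u| = 1.0000, |v| = 1.0000.
cos θ = (u·v)/(|u||v|) = 0.4029, so θ = 1.1561 rad.

1.1561 rad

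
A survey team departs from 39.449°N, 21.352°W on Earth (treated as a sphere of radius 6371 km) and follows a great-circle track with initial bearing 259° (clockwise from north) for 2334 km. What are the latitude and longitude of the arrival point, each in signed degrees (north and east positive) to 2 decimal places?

32.71°, -46.06°

Angular distance δ = d/R = 2334/6371 = 0.36635 rad; initial bearing θ = 4.5204 rad.
sin φ₂ = sin φ₁ cos δ + cos φ₁ sin δ cos θ = (0.6354)(0.9336) + (0.7722)(0.3582)(-0.1908) = 0.5404, so φ₂ = 32.71°.
Δλ = atan2(sin θ sin δ cos φ₁, cos δ − sin φ₁ sin φ₂) = atan2(-0.2715, 0.5902) = -24.703°.
λ₂ = -21.352° − 24.703° = -46.06°.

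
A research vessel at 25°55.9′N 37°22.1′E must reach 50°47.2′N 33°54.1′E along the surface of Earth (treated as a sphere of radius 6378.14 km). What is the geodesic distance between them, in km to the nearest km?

With latitudes φ₁ = 25.932°, φ₂ = 50.787° and longitude difference Δλ = -3.467°:
cos c = sin φ₁ sin φ₂ + cos φ₁ cos φ₂ cos Δλ = (0.4373)(0.7748) + (0.8993)(0.6322)(0.9982) = 0.90633,
so c = arccos(0.90633) = 0.43627 rad.
Distance = R·c = 6378.14 × 0.4363 ≈ 2783 km.

2783 km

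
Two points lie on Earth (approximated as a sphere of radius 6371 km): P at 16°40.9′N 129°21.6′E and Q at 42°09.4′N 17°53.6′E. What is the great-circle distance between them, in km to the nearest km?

Let φ₁ = 0.2912 rad, φ₂ = 0.7358 rad, and Δλ = -1.9455 rad.
cos c = sin φ₁ sin φ₂ + cos φ₁ cos φ₂ cos Δλ = (0.2871)(0.6712) + (0.9579)(0.7413)(-0.3660) = -0.06721,
so c = arccos(-0.06721) = 1.63806 rad.
Distance = R·c = 6371 × 1.6381 ≈ 10436 km.

10436 km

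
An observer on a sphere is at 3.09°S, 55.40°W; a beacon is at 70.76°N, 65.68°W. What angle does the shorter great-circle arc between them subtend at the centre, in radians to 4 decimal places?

1.2944 rad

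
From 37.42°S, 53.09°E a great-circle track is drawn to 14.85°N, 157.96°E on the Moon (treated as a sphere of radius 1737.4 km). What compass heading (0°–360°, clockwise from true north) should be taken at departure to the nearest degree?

87°

Δλ = 104.870° = 1.8303 rad.
y = sin Δλ · cos φ₂ = (0.9665)(0.9666) = 0.9342
x = cos φ₁ sin φ₂ − sin φ₁ cos φ₂ cos Δλ = (0.7942)(0.2563) − (-0.6077)(0.9666)(-0.2566) = 0.0528
θ = atan2(y, x) = 86.76°, so the bearing is 87°.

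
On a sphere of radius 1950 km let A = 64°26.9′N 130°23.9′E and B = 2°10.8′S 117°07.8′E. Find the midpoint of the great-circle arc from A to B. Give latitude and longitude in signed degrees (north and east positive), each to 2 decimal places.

Central angle δ = 1.1754 rad. Interpolating on the sphere with fraction f = 0.5:
P = [sin((1−f)δ)·A + sin(fδ)·B] / sin δ = 0.6008·A + 0.6008·B in Cartesian coordinates,
giving P = (-0.4417, 0.7317, 0.5192), i.e. latitude 31.28°, longitude 121.12°.

31.28°, 121.12°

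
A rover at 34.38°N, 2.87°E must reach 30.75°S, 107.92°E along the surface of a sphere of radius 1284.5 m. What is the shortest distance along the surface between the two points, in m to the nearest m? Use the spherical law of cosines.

2650 m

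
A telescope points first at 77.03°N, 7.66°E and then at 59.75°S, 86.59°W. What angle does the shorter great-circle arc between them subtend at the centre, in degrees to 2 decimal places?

Let φ₁ = 1.3444 rad, φ₂ = -1.0428 rad, and Δλ = -1.6450 rad.
cos c = sin φ₁ sin φ₂ + cos φ₁ cos φ₂ cos Δλ = (0.9745)(-0.8638) + (0.2244)(0.5038)(-0.0741) = -0.85018,
so c = arccos(-0.85018) = 2.58712 rad.
So the angular separation is 148.23°.

148.23°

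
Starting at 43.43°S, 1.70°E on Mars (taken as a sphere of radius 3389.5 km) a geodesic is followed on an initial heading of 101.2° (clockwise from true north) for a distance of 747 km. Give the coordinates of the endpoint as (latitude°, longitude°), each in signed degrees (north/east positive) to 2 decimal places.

Angular distance δ = d/R = 747/3389.5 = 0.22039 rad; initial bearing θ = 1.7663 rad.
sin φ₂ = sin φ₁ cos δ + cos φ₁ sin δ cos θ = (-0.6875)(0.9758) + (0.7262)(0.2186)(-0.1942) = -0.7017, so φ₂ = -44.56°.
Δλ = atan2(sin θ sin δ cos φ₁, cos δ − sin φ₁ sin φ₂) = atan2(0.1557, 0.4934) = 17.516°.
λ₂ = 1.700° + 17.516° = 19.22°.

-44.56°, 19.22°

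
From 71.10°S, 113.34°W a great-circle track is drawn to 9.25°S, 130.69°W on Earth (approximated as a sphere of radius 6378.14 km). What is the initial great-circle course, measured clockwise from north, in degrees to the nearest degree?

341°

With φ₁ = -1.2409, φ₂ = -0.1614, Δλ = -0.3028 rad, the forward-azimuth formula gives
θ = atan2( sin Δλ cos φ₂ , cos φ₁ sin φ₂ − sin φ₁ cos φ₂ cos Δλ ) = atan2(-0.2943, 0.8392) = -19.33°.
Adding 360° brings this into [0°, 360°): 341°.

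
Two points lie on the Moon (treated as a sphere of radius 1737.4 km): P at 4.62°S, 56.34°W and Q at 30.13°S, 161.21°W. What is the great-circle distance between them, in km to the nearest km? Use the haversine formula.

3045 km

In radians: φ₁ = -0.0806, φ₂ = -0.5259, Δλ = -104.870° = -1.8303 rad.
Haversine: a = sin²(Δφ/2) + cos φ₁ cos φ₂ sin²(Δλ/2) = 0.0487 + (0.9968)(0.8649)(0.6283) = 0.59040.
Central angle c = 2·arcsin(√a) = 1.75260 rad.
Distance = R·c = 1737.4 × 1.7526 ≈ 3045 km.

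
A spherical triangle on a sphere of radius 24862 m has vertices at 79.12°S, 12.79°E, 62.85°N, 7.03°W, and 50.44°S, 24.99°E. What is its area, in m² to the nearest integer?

286240435 m²

Side lengths (central angles): a = 2.0259, b = 0.5062, c = 2.4862 rad; semiperimeter s = 2.5092.
By l'Huilier's theorem, tan(E/4) = √[tan(s/2) tan((s−a)/2) tan((s−b)/2) tan((s−c)/2)], giving spherical excess E = 0.4631 rad.
Area = E·R² = 0.4631 × (24862)² ≈ 286240435 m².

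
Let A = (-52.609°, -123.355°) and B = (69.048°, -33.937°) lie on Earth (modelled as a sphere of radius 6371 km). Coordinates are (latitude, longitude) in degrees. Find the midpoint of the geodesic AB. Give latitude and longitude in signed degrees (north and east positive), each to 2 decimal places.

The central angle between A and B is δ = 2.4035 rad.
With f = 0.5, the slerp weights are sin((1−f)δ)/sin δ = 1.3861 and sin(fδ)/sin δ = 1.3861.
Weighted sum of the unit vectors: (1.3861)·(-0.3339,-0.5072,-0.7945) + (1.3861)·(0.2967,-0.1996,0.9339) = (-0.0516, -0.9798, 0.1932).
Converting back: φ = atan2(z, √(x²+y²)) = 11.14°, λ = atan2(y, x) = -93.01°.

11.14°, -93.01°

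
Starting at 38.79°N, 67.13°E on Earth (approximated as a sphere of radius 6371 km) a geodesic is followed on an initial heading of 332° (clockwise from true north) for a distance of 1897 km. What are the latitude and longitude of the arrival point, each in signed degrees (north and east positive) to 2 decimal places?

Angular distance δ = d/R = 1897/6371 = 0.29776 rad; initial bearing θ = 5.7945 rad.
sin φ₂ = sin φ₁ cos δ + cos φ₁ sin δ cos θ = (0.6265)(0.9560) + (0.7794)(0.2934)(0.8829) = 0.8008, so φ₂ = 53.21°.
Δλ = atan2(sin θ sin δ cos φ₁, cos δ − sin φ₁ sin φ₂) = atan2(-0.1074, 0.4543) = -13.295°.
λ₂ = 67.130° − 13.295° = 53.84°.

53.21°, 53.84°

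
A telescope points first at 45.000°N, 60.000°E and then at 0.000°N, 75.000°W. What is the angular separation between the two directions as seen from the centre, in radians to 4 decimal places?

2.0944 rad

In radians: φ₁ = 0.7854, φ₂ = 0.0000, Δλ = -135.000° = -2.3562 rad.
Haversine: a = sin²(Δφ/2) + cos φ₁ cos φ₂ sin²(Δλ/2) = 0.1464 + (0.7071)(1.0000)(0.8536) = 0.75000.
Central angle c = 2·arcsin(√a) = 2.09440 rad.
So the angular separation is 2.0944 rad.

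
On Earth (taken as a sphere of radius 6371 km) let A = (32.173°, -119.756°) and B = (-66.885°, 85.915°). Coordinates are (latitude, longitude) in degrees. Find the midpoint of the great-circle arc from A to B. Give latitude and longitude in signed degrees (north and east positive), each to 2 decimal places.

Central angle δ = 2.4803 rad. Interpolating on the sphere with fraction f = 0.5:
P = [sin((1−f)δ)·A + sin(fδ)·B] / sin δ = 1.5402·A + 1.5402·B in Cartesian coordinates,
giving P = (-0.6040, -0.5287, -0.5964), i.e. latitude -36.61°, longitude -138.80°.

-36.61°, -138.80°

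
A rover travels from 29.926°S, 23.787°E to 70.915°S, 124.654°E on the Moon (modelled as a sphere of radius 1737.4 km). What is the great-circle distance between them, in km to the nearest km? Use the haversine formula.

With latitudes φ₁ = -29.926°, φ₂ = -70.915° and longitude difference Δλ = 100.867°:
Haversine: a = sin²(Δφ/2) + cos φ₁ cos φ₂ sin²(Δλ/2) = 0.1226 + (0.8667)(0.3270)(0.5943) = 0.29098.
Central angle c = 2·arcsin(√a) = 1.13952 rad.
Distance = R·c = 1737.4 × 1.1395 ≈ 1980 km.

1980 km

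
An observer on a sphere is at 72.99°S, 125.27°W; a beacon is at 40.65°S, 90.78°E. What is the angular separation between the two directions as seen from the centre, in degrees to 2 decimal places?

In radians: φ₁ = -1.2739, φ₂ = -0.7095, Δλ = -143.950° = -2.5124 rad.
Haversine: a = sin²(Δφ/2) + cos φ₁ cos φ₂ sin²(Δλ/2) = 0.0776 + (0.2925)(0.7587)(0.9043) = 0.27825.
Central angle c = 2·arcsin(√a) = 1.11131 rad.
So the angular separation is 63.67°.

63.67°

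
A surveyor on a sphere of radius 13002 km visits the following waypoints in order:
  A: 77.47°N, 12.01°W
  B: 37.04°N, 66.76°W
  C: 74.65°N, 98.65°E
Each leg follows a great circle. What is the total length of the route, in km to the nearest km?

25965 km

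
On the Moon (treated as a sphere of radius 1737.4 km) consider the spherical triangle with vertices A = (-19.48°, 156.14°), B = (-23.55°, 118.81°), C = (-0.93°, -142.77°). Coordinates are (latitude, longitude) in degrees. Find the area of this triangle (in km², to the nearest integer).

Side lengths (central angles): a = 1.6989, b = 1.0915, c = 0.6086 rad; semiperimeter s = 1.6995.
By l'Huilier's theorem, tan(E/4) = √[tan(s/2) tan((s−a)/2) tan((s−b)/2) tan((s−c)/2)], giving spherical excess E = 0.0333 rad.
Area = E·R² = 0.0333 × (1737.4)² ≈ 100425 km².

100425 km²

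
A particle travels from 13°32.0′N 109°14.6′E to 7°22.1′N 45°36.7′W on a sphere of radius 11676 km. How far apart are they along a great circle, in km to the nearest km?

30046 km

Let φ₁ = 0.2362 rad, φ₂ = 0.1286 rad, and Δλ = -2.7027 rad.
cos c = sin φ₁ sin φ₂ + cos φ₁ cos φ₂ cos Δλ = (0.2340)(0.1282) + (0.9722)(0.9917)(-0.9052) = -0.84282,
so c = arccos(-0.84282) = 2.57330 rad.
Distance = R·c = 11676 × 2.5733 ≈ 30046 km.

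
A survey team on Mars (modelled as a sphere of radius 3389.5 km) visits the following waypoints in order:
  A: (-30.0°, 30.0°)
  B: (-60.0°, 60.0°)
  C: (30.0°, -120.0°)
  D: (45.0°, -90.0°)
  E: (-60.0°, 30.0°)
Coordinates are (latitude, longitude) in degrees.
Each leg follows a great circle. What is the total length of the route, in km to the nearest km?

21066 km

Leg A→B: central angle 0.6300 rad, distance 2135.5 km.
Leg B→C: central angle 2.6180 rad, distance 8873.7 km.
Leg C→D: central angle 0.4867 rad, distance 1649.7 km.
Leg D→E: central angle 2.4802 rad, distance 8406.7 km.
Total: 2135.5 + 8873.7 + 1649.7 + 8406.7 ≈ 21066 km.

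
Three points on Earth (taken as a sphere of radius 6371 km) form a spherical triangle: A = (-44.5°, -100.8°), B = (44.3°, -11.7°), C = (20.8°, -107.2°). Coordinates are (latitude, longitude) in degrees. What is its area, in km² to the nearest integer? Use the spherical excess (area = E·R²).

Side lengths (central angles): a = 1.3859, b = 1.1443, c = 2.0732 rad; semiperimeter s = 2.3016.
By l'Huilier's theorem, tan(E/4) = √[tan(s/2) tan((s−a)/2) tan((s−b)/2) tan((s−c)/2)], giving spherical excess E = 1.1203 rad.
Area = E·R² = 1.1203 × (6371)² ≈ 45471232 km².

45471232 km²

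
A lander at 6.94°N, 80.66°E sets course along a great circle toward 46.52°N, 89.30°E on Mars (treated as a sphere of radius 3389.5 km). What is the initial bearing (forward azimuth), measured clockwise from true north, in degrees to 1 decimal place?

9.2°

With φ₁ = 0.1211, φ₂ = 0.8119, Δλ = 0.1508 rad, the forward-azimuth formula gives
θ = atan2( sin Δλ cos φ₂ , cos φ₁ sin φ₂ − sin φ₁ cos φ₂ cos Δλ ) = atan2(0.1034, 0.6381) = 9.20°.
So the initial bearing is 9.2°.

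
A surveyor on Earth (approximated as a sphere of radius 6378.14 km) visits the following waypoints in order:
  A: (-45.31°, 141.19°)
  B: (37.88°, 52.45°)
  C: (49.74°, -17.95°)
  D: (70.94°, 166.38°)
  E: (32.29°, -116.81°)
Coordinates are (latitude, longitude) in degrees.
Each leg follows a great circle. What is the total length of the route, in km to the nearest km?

Leg A→B: central angle 2.0090 rad, distance 12813.6 km.
Leg B→C: central angle 0.8767 rad, distance 5591.9 km.
Leg C→D: central angle 1.0346 rad, distance 6599.0 km.
Leg D→E: central angle 0.9668 rad, distance 6166.6 km.
Total: 12813.6 + 5591.9 + 6599.0 + 6166.6 ≈ 31171 km.

31171 km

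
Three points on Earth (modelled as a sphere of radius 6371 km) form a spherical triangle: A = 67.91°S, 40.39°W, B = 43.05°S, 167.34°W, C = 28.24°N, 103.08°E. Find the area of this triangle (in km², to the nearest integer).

Side lengths (central angles): a = 1.8947, b = 2.3527, c = 1.0845 rad; semiperimeter s = 2.6660.
By l'Huilier's theorem, tan(E/4) = √[tan(s/2) tan((s−a)/2) tan((s−b)/2) tan((s−c)/2)], giving spherical excess E = 1.9087 rad.
Area = E·R² = 1.9087 × (6371)² ≈ 77474302 km².

77474302 km²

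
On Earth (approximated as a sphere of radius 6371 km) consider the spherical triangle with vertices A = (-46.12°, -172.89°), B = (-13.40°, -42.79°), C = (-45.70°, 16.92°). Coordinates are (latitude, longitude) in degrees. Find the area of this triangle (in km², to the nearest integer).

Side lengths (central angles): a = 1.0373, b = 1.5319, c = 1.8414 rad; semiperimeter s = 2.2053.
By l'Huilier's theorem, tan(E/4) = √[tan(s/2) tan((s−a)/2) tan((s−b)/2) tan((s−c)/2)], giving spherical excess E = 1.1296 rad.
Area = E·R² = 1.1296 × (6371)² ≈ 45848372 km².

45848372 km²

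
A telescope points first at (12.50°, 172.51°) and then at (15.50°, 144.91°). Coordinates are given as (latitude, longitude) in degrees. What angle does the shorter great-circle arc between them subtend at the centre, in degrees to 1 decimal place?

26.9°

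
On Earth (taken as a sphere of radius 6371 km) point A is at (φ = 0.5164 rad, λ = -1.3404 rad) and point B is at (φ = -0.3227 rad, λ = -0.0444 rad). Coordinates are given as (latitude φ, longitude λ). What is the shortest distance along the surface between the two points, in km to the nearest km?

9579 km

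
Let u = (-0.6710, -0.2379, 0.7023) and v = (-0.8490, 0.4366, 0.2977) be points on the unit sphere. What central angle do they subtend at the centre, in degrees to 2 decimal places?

47.56°

u·v = 0.6749; |u| = 1.0000, |v| = 1.0000.
cos θ = (u·v)/(|u||v|) = 0.6748, so θ = 47.56°.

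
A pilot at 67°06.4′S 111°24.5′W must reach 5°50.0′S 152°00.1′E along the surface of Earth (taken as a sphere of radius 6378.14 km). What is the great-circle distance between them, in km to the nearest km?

9705 km

In radians: φ₁ = -1.1712, φ₂ = -0.1018, Δλ = -96.590° = -1.6858 rad.
cos c = sin φ₁ sin φ₂ + cos φ₁ cos φ₂ cos Δλ = (-0.9212)(-0.1016) + (0.3890)(0.9948)(-0.1148) = 0.04922,
so c = arccos(0.04922) = 1.52156 rad.
Distance = R·c = 6378.14 × 1.5216 ≈ 9705 km.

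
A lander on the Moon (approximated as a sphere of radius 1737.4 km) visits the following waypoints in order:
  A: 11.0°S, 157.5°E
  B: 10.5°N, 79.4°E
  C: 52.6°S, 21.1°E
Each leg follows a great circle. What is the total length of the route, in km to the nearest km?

4876 km

Leg A→B: central angle 1.4058 rad, distance 2442.4 km.
Leg B→C: central angle 1.4009 rad, distance 2434.0 km.
Total: 2442.4 + 2434.0 ≈ 4876 km.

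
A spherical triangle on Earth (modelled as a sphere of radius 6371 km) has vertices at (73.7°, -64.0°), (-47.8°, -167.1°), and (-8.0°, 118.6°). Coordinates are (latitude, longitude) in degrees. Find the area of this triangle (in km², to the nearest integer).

111696617 km²

Side lengths (central angles): a = 1.2838, b = 1.9946, c = 2.4246 rad; semiperimeter s = 2.8515.
By l'Huilier's theorem, tan(E/4) = √[tan(s/2) tan((s−a)/2) tan((s−b)/2) tan((s−c)/2)], giving spherical excess E = 2.7519 rad.
Area = E·R² = 2.7519 × (6371)² ≈ 111696617 km².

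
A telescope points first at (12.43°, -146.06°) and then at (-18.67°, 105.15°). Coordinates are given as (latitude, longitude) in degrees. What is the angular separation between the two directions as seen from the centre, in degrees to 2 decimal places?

With latitudes φ₁ = 12.430°, φ₂ = -18.670° and longitude difference Δλ = -108.790°:
cos c = sin φ₁ sin φ₂ + cos φ₁ cos φ₂ cos Δλ = (0.2152)(-0.3201) + (0.9766)(0.9474)(-0.3221) = -0.36690,
so c = arccos(-0.36690) = 1.94647 rad.
So the angular separation is 111.52°.

111.52°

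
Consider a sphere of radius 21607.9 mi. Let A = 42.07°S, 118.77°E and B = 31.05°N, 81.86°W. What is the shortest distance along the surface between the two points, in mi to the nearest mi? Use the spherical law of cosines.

In radians: φ₁ = -0.7343, φ₂ = 0.5419, Δλ = 159.370° = 2.7815 rad.
cos c = sin φ₁ sin φ₂ + cos φ₁ cos φ₂ cos Δλ = (-0.6700)(0.5158) + (0.7423)(0.8567)(-0.9359) = -0.94078,
so c = arccos(-0.94078) = 2.79572 rad.
Distance = R·c = 21607.9 × 2.7957 ≈ 60410 mi.

60410 mi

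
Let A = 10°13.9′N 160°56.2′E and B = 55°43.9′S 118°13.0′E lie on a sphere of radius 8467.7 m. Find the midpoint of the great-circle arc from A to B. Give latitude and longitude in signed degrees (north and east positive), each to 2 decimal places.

-24.12°, 145.65°

The central angle between A and B is δ = 1.3075 rad.
With f = 0.5, the slerp weights are sin((1−f)δ)/sin δ = 0.6299 and sin(fδ)/sin δ = 0.6299.
Weighted sum of the unit vectors: (0.6299)·(-0.9301,0.3214,0.1776) + (0.6299)·(-0.2662,0.4962,-0.8264) = (-0.7535, 0.5150, -0.4086).
Converting back: φ = atan2(z, √(x²+y²)) = -24.12°, λ = atan2(y, x) = 145.65°.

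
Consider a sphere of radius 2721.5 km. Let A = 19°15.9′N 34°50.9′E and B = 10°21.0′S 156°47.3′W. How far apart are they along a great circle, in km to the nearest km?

7869 km

With latitudes φ₁ = 19.265°, φ₂ = -10.350° and longitude difference Δλ = 168.363°:
cos c = sin φ₁ sin φ₂ + cos φ₁ cos φ₂ cos Δλ = (0.3299)(-0.1797) + (0.9440)(0.9837)(-0.9794) = -0.96883,
so c = arccos(-0.96883) = 2.89127 rad.
Distance = R·c = 2721.5 × 2.8913 ≈ 7869 km.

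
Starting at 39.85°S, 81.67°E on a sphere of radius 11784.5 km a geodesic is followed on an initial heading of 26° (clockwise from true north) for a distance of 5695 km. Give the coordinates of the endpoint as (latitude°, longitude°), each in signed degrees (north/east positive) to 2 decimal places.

-14.29°, 93.80°

Angular distance δ = d/R = 5695/11784.5 = 0.48326 rad; initial bearing θ = 0.4538 rad.
sin φ₂ = sin φ₁ cos δ + cos φ₁ sin δ cos θ = (-0.6408)(0.8855) + (0.7677)(0.4647)(0.8988) = -0.2468, so φ₂ = -14.29°.
Δλ = atan2(sin θ sin δ cos φ₁, cos δ − sin φ₁ sin φ₂) = atan2(0.1564, 0.7274) = 12.134°.
λ₂ = 81.670° + 12.134° = 93.80°.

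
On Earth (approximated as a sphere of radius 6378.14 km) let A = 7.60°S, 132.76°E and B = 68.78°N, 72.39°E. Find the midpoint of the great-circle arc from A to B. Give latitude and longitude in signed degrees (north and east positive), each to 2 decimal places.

33.43°, 117.71°

The central angle between A and B is δ = 1.5167 rad.
With f = 0.5, the slerp weights are sin((1−f)δ)/sin δ = 0.6887 and sin(fδ)/sin δ = 0.6887.
Weighted sum of the unit vectors: (0.6887)·(-0.6730,0.7278,-0.1323) + (0.6887)·(0.1095,0.3450,0.9322) = (-0.3881, 0.7388, 0.5509).
Converting back: φ = atan2(z, √(x²+y²)) = 33.43°, λ = atan2(y, x) = 117.71°.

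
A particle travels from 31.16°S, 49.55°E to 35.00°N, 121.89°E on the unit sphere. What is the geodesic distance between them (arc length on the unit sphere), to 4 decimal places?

1.6550

In radians: φ₁ = -0.5438, φ₂ = 0.6109, Δλ = 72.340° = 1.2626 rad.
cos c = sin φ₁ sin φ₂ + cos φ₁ cos φ₂ cos Δλ = (-0.5174)(0.5736) + (0.8557)(0.8192)(0.3034) = -0.08413,
so c = arccos(-0.08413) = 1.65503 rad.
On the unit sphere the arc length equals the central angle: 1.6550.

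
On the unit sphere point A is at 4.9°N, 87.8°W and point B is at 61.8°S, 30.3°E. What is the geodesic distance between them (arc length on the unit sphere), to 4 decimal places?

With latitudes φ₁ = 4.900°, φ₂ = -61.800° and longitude difference Δλ = 118.100°:
cos c = sin φ₁ sin φ₂ + cos φ₁ cos φ₂ cos Δλ = (0.0854)(-0.8813) + (0.9963)(0.4726)(-0.4710) = -0.29704,
so c = arccos(-0.29704) = 1.87239 rad.
On the unit sphere the arc length equals the central angle: 1.8724.

1.8724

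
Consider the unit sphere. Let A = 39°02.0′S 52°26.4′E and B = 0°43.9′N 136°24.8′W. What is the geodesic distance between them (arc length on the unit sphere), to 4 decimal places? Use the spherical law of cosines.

With latitudes φ₁ = -39.033°, φ₂ = 0.732° and longitude difference Δλ = 171.147°:
cos c = sin φ₁ sin φ₂ + cos φ₁ cos φ₂ cos Δλ = (-0.6298)(0.0128) + (0.7768)(0.9999)(-0.9881) = -0.77550,
so c = arccos(-0.77550) = 2.45831 rad.
On the unit sphere the arc length equals the central angle: 2.4583.

2.4583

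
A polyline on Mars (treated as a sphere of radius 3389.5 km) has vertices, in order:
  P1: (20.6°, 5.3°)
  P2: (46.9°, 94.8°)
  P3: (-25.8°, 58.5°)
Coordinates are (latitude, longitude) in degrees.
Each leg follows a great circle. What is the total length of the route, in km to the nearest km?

9142 km

Leg P1→P2: central angle 1.3052 rad, distance 4424.0 km.
Leg P2→P3: central angle 1.3919 rad, distance 4717.7 km.
Total: 4424.0 + 4717.7 ≈ 9142 km.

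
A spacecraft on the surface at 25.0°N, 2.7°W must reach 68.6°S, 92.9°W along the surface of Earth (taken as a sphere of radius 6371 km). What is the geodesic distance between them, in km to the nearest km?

12592 km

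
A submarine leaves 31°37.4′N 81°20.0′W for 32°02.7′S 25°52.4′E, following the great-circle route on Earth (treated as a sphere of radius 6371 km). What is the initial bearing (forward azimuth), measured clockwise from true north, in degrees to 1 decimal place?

With φ₁ = 0.5519, φ₂ = -0.5593, Δλ = 1.8711 rad, the forward-azimuth formula gives
θ = atan2( sin Δλ cos φ₂ , cos φ₁ sin φ₂ − sin φ₁ cos φ₂ cos Δλ ) = atan2(0.8097, -0.3203) = 111.58°.
So the initial bearing is 111.6°.

111.6°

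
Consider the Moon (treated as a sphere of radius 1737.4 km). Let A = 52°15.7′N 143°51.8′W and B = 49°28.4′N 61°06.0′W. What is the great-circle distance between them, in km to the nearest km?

1497 km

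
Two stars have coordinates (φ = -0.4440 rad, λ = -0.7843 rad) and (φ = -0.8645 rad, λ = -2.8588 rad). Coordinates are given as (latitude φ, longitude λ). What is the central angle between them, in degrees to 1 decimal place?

87.5°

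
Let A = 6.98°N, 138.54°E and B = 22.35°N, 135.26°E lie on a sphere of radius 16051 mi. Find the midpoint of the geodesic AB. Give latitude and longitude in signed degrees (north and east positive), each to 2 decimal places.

14.67°, 136.96°

Central angle δ = 0.2739 rad. Interpolating on the sphere with fraction f = 0.5:
P = [sin((1−f)δ)·A + sin(fδ)·B] / sin δ = 0.5047·A + 0.5047·B in Cartesian coordinates,
giving P = (-0.7070, 0.6603, 0.2533), i.e. latitude 14.67°, longitude 136.96°.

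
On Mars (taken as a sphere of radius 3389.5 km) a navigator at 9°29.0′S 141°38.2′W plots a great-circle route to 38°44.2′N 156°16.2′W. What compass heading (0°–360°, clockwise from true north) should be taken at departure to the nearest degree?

With φ₁ = -0.1655, φ₂ = 0.6761, Δλ = -0.2554 rad, the forward-azimuth formula gives
θ = atan2( sin Δλ cos φ₂ , cos φ₁ sin φ₂ − sin φ₁ cos φ₂ cos Δλ ) = atan2(-0.1971, 0.7415) = -14.88°.
Adding 360° brings this into [0°, 360°): 345°.

345°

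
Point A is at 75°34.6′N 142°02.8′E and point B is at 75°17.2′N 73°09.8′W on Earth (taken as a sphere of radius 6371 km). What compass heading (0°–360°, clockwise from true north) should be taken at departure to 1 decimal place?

18.3°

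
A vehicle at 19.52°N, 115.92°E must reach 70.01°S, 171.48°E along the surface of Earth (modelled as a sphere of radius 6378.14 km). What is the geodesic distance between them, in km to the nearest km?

10862 km

Let φ₁ = 0.3407 rad, φ₂ = -1.2219 rad, and Δλ = 0.9697 rad.
cos c = sin φ₁ sin φ₂ + cos φ₁ cos φ₂ cos Δλ = (0.3341)(-0.9398) + (0.9425)(0.3419)(0.5655) = -0.13178,
so c = arccos(-0.13178) = 1.70296 rad.
Distance = R·c = 6378.14 × 1.7030 ≈ 10862 km.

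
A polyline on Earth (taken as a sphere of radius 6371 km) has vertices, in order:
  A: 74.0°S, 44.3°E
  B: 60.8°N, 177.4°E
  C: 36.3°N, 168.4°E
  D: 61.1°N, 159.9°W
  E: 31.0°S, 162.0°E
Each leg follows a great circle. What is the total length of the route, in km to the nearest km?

Leg A→B: central angle 2.7679 rad, distance 17634.3 km.
Leg B→C: central angle 0.4391 rad, distance 2797.7 km.
Leg C→D: central angle 0.5554 rad, distance 3538.7 km.
Leg D→E: central angle 1.6960 rad, distance 10805.4 km.
Total: 17634.3 + 2797.7 + 3538.7 + 10805.4 ≈ 34776 km.

34776 km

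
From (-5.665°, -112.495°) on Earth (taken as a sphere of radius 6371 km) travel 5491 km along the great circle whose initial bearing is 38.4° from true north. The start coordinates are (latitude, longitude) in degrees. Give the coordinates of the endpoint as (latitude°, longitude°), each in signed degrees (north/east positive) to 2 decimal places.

31.85°, -78.78°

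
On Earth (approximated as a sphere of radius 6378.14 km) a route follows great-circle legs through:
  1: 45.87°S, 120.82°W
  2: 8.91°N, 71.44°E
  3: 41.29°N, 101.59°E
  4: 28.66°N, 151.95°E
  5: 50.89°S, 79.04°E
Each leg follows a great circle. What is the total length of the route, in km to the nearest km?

36523 km

Leg 1→2: central angle 2.4709 rad, distance 15759.5 km.
Leg 2→3: central angle 0.7316 rad, distance 4666.4 km.
Leg 3→4: central angle 0.7420 rad, distance 4732.7 km.
Leg 4→5: central angle 1.7818 rad, distance 11364.8 km.
Total: 15759.5 + 4666.4 + 4732.7 + 11364.8 ≈ 36523 km.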